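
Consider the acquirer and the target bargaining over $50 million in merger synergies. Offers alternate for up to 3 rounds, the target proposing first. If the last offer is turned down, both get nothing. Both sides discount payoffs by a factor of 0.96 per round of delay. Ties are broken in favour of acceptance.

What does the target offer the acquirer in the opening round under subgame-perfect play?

1.92

Round 3 (the target proposes): the acquirer will accept anything ≥ 0, so the target offers 0 and keeps 50.
Round 2 (the acquirer proposes): the target can get 50 next round, worth 0.96 × 50 = 48 now, so the acquirer offers 48, keeping 2.
Round 1 (the target proposes): the acquirer can get 2 next round, worth 0.96 × 2 = 1.92 now; the target offers that and keeps 48.08.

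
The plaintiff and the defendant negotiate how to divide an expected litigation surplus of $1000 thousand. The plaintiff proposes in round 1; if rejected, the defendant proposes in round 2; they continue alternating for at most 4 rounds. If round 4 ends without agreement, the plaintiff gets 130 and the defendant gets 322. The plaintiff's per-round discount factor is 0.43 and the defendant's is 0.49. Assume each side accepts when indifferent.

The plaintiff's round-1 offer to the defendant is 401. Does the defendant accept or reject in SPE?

Accept

Round 4 (the defendant proposes): the plaintiff gets 130 if talks fail, so the defendant offers 130 and keeps 870.
Round 3 (the plaintiff proposes): the defendant can get 870 next round, worth 0.49 × 870 = 426.3 now; the plaintiff offers that and keeps 573.7.
Round 2 (the defendant proposes): the plaintiff can get 573.7 next round, worth 0.43 × 573.7 = 246.691 now, so the defendant offers 246.691, keeping 753.309.
So by rejecting in round 1, the defendant gets 753.309 next round, worth 0.49 × 753.309 = 369.12141 now.
Offer 401 ≥ 369.12141, so the defendant accepts.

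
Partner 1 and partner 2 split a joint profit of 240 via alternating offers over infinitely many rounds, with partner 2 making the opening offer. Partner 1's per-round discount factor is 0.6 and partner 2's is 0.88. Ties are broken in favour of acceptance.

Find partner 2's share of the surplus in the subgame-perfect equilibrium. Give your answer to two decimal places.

When partner 2 proposes, partner 1 accepts any offer worth at least 0.6 times what partner 1 would get by proposing next round; and vice versa.
This gives x = 240 − 0.6y and y = 240 − 0.88x, where x and y are each side's share when it proposes.
Hence (1 − 0.6·0.88)x = 240(1 − 0.6), i.e. 0.472·x = 96.
x ≈ 203.3898; partner 1's share is 240 − x ≈ 36.6102.

203.39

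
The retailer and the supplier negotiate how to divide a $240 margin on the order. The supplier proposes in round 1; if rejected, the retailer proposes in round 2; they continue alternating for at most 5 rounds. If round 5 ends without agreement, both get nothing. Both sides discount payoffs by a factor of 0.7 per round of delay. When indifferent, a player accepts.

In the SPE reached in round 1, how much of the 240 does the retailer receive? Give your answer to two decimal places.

Work backward from the last round.
Round 5 (the supplier proposes): the retailer will accept anything ≥ 0, so the supplier offers 0 and keeps 240.
Round 4 (the retailer proposes): the supplier can get 240 next round, worth 0.7 × 240 = 168 now; the retailer offers that and keeps 72.
Round 3 (the supplier proposes): the retailer can get 72 next round, worth 0.7 × 72 = 50.4 now, so the supplier offers 50.4, keeping 189.6.
Round 2 (the retailer proposes): the supplier can get 189.6 next round, worth 0.7 × 189.6 = 132.72 now, so the retailer offers 132.72, keeping 107.28.
Round 1 (the supplier proposes): the retailer can get 107.28 next round, worth 0.7 × 107.28 = 75.096 now; the supplier offers that and keeps 164.904.

75.10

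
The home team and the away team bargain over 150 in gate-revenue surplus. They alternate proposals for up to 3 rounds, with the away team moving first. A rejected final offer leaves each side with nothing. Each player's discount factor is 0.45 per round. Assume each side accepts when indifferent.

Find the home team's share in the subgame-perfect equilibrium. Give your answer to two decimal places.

37.13

Solve by backward induction from round 3.
Round 3 (the away team proposes): rejection yields 0 for the home team; the away team offers 0 and keeps 150.
Round 2 (the home team proposes): the away team can get 150 next round, worth 0.45 × 150 = 67.5 now. The home team offers 67.5 and keeps 150 − 67.5 = 82.5.
Round 1 (the away team proposes): the home team can get 82.5 next round, worth 0.45 × 82.5 = 37.125 now, so the away team offers 37.125, keeping 112.875.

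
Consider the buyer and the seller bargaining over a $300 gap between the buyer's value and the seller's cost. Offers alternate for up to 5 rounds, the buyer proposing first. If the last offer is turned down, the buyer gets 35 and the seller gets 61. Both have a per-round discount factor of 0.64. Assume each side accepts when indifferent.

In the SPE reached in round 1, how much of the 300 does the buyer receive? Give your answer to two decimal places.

Round 5 (the buyer proposes): the seller gets 61 if talks fail, so the buyer offers 61 and keeps 239.
Round 4 (the seller proposes): the buyer can get 239 next round, worth 0.64 × 239 = 152.96 now. The seller offers 152.96 and keeps 300 − 152.96 = 147.04.
Round 3 (the buyer proposes): the seller can get 147.04 next round, worth 0.64 × 147.04 = 94.1056 now, so the buyer offers 94.1056, keeping 205.8944.
Round 2 (the seller proposes): the buyer can get 205.8944 next round, worth 0.64 × 205.8944 = 131.772416 now; the seller offers that and keeps 168.227584.
Round 1 (the buyer proposes): the seller can get 168.227584 next round, worth 0.64 × 168.227584 = 107.66565376 now, so the buyer offers 107.66565376, keeping 192.33434624.

192.33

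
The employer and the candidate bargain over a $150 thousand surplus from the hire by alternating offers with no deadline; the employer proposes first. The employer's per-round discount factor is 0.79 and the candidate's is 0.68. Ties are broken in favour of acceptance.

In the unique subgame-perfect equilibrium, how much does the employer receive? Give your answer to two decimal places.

Let x be the employer's share when the employer proposes and y be the candidate's share when the candidate proposes.
The candidate accepts iff offered ≥ 0.68·y, so x = 150 − 0.68y. Symmetrically y = 150 − 0.79x.
Substituting: x = 150 − 0.68(150 − 0.79x), giving x(1 − 0.79·0.68) = 150(1 − 0.68).
So x = 150 × 0.32 / 0.4628 ≈ 103.7165, and the candidate receives 150 − x ≈ 46.2835.

103.72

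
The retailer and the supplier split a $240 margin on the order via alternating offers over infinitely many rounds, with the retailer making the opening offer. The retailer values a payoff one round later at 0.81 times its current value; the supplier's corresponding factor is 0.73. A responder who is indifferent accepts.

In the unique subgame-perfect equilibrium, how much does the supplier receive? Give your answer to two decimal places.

Let x be the retailer's share when the retailer proposes and y be the supplier's share when the supplier proposes.
The supplier accepts iff offered ≥ 0.73·y, so x = 240 − 0.73y. Symmetrically y = 240 − 0.81x.
Substituting: x = 240 − 0.73(240 − 0.81x), giving x(1 − 0.81·0.73) = 240(1 − 0.73).
So x = 240 × 0.27 / 0.4087 ≈ 158.5515, and the supplier receives 240 − x ≈ 81.4485.

81.45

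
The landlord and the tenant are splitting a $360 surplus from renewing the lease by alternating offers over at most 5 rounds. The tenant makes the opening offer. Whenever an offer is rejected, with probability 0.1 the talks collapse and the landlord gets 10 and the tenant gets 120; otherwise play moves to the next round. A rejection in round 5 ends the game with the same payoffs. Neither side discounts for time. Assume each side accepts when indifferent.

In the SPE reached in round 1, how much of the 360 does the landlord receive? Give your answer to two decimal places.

By backward induction:
Round 5 (the tenant proposes): the landlord gets 10 if talks fail, so the tenant offers 10 and keeps 350.
Round 4 (the landlord proposes): rejecting gives the tenant an expected 0.9 × 350 + 0.1 × 120 = 327; the landlord offers that and keeps 33.
Round 3 (the tenant proposes): rejecting gives the landlord an expected 0.9 × 33 + 0.1 × 10 = 30.7, so the tenant offers 30.7, keeping 329.3.
Round 2 (the landlord proposes): rejecting gives the tenant an expected 0.9 × 329.3 + 0.1 × 120 = 308.37. The landlord offers 308.37 and keeps 360 − 308.37 = 51.63.
Round 1 (the tenant proposes): rejecting gives the landlord an expected 0.9 × 51.63 + 0.1 × 10 = 47.467; the tenant offers that and keeps 312.533.

47.47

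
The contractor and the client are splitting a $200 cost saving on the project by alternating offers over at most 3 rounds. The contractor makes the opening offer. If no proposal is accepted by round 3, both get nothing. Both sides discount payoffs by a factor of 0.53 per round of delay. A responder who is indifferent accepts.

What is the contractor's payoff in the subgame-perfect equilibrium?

150.18

Round 3 (the contractor proposes): rejection yields 0 for the client; the contractor offers 0 and keeps 200.
Round 2 (the client proposes): the contractor can get 200 next round, worth 0.53 × 200 = 106 now. The client offers 106 and keeps 200 − 106 = 94.
Round 1 (the contractor proposes): the client can get 94 next round, worth 0.53 × 94 = 49.82 now, so the contractor offers 49.82, keeping 150.18.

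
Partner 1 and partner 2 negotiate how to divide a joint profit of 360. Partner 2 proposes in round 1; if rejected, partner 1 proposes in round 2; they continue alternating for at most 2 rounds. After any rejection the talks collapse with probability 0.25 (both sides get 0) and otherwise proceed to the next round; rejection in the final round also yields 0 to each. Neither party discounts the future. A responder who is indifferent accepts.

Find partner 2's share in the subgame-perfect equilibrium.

90

Round 2 (partner 1 proposes): partner 2 will accept anything ≥ 0, so partner 1 offers 0 and keeps 360.
Round 1 (partner 2 proposes): rejecting gives partner 1 an expected 0.75 × 360 = 270. Partner 2 offers 270 and keeps 360 − 270 = 90.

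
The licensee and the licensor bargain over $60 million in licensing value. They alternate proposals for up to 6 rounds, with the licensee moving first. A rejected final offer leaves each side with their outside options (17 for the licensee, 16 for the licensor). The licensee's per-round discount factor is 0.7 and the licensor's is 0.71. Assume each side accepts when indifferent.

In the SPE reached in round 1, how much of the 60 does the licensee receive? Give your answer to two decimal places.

33.33

Round 6 (the licensor proposes): the licensee gets 17 if talks fail, so the licensor offers 17 and keeps 43.
Round 5 (the licensee proposes): the licensor can get 43 next round, worth 0.71 × 43 = 30.53 now; the licensee offers that and keeps 29.47.
Round 4 (the licensor proposes): the licensee can get 29.47 next round, worth 0.7 × 29.47 = 20.629 now. The licensor offers 20.629 and keeps 60 − 20.629 = 39.371.
Round 3 (the licensee proposes): the licensor can get 39.371 next round, worth 0.71 × 39.371 = 27.95341 now; the licensee offers that and keeps 32.04659.
Round 2 (the licensor proposes): the licensee can get 32.04659 next round, worth 0.7 × 32.04659 = 22.432613 now; the licensor offers that and keeps 37.567387.
Round 1 (the licensee proposes): the licensor can get 37.567387 next round, worth 0.71 × 37.567387 = 26.67284477 now. The licensee offers 26.67284477 and keeps 60 − 26.67284477 = 33.32715523.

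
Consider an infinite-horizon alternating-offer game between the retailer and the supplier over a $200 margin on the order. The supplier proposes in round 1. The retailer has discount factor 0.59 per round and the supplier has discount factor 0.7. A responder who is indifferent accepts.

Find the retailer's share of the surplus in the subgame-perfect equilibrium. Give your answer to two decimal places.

When the supplier proposes, the retailer accepts any offer worth at least 0.59 times what the retailer would get by proposing next round; and vice versa.
This gives x = 200 − 0.59y and y = 200 − 0.7x, where x and y are each side's share when it proposes.
Hence (1 − 0.59·0.7)x = 200(1 − 0.59), i.e. 0.587·x = 82.
x ≈ 139.6934; the retailer's share is 200 − x ≈ 60.3066.

60.31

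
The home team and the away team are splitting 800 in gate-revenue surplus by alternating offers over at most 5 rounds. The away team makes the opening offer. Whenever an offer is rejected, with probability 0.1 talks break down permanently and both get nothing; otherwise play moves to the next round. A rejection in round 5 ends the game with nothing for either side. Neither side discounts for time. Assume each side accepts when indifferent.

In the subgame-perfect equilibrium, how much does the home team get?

By backward induction:
Round 5 (the away team proposes): rejection yields 0 for the home team; the away team offers 0 and keeps 800.
Round 4 (the home team proposes): rejecting gives the away team an expected 0.9 × 800 = 720; the home team offers that and keeps 80.
Round 3 (the away team proposes): rejecting gives the home team an expected 0.9 × 80 = 72, so the away team offers 72, keeping 728.
Round 2 (the home team proposes): rejecting gives the away team an expected 0.9 × 728 = 655.2. The home team offers 655.2 and keeps 800 − 655.2 = 144.8.
Round 1 (the away team proposes): rejecting gives the home team an expected 0.9 × 144.8 = 130.32; the away team offers that and keeps 669.68.

130.32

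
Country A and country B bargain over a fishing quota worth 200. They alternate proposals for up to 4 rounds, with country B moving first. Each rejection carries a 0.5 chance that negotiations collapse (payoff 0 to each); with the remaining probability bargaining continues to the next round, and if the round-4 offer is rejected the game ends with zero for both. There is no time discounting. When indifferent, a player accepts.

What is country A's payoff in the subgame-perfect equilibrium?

Round 4 (country A proposes): rejection yields 0 for country B; country A offers 0 and keeps 200.
Round 3 (country B proposes): rejecting gives country A an expected 0.5 × 200 = 100, so country B offers 100, keeping 100.
Round 2 (country A proposes): rejecting gives country B an expected 0.5 × 100 = 50. Country A offers 50 and keeps 200 − 50 = 150.
Round 1 (country B proposes): rejecting gives country A an expected 0.5 × 150 = 75, so country B offers 75, keeping 125.

75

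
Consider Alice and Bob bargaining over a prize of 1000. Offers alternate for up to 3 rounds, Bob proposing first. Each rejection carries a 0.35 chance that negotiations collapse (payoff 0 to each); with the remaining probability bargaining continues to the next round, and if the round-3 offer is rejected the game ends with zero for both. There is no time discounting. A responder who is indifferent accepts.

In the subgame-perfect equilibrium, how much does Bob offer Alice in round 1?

227.5

Round 3 (Bob proposes): Alice will accept anything ≥ 0, so Bob offers 0 and keeps 1000.
Round 2 (Alice proposes): rejecting gives Bob an expected 0.65 × 1000 = 650, so Alice offers 650, keeping 350.
Round 1 (Bob proposes): rejecting gives Alice an expected 0.65 × 350 = 227.5. Bob offers 227.5 and keeps 1000 − 227.5 = 772.5.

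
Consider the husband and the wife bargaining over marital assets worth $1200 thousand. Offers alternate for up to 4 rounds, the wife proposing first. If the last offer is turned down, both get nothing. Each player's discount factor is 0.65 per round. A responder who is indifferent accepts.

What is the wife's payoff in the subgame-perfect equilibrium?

597.45

Round 4 (the husband proposes): the wife will accept anything ≥ 0, so the husband offers 0 and keeps 1200.
Round 3 (the wife proposes): the husband can get 1200 next round, worth 0.65 × 1200 = 780 now. The wife offers 780 and keeps 1200 − 780 = 420.
Round 2 (the husband proposes): the wife can get 420 next round, worth 0.65 × 420 = 273 now, so the husband offers 273, keeping 927.
Round 1 (the wife proposes): the husband can get 927 next round, worth 0.65 × 927 = 602.55 now; the wife offers that and keeps 597.45.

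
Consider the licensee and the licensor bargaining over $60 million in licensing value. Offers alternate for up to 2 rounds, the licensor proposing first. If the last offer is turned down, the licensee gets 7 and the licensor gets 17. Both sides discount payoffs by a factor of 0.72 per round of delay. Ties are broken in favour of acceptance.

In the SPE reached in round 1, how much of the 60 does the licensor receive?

29.04

Round 2 (the licensee proposes): the licensor gets 17 if talks fail, so the licensee offers 17 and keeps 43.
Round 1 (the licensor proposes): the licensee can get 43 next round, worth 0.72 × 43 = 30.96 now; the licensor offers that and keeps 29.04.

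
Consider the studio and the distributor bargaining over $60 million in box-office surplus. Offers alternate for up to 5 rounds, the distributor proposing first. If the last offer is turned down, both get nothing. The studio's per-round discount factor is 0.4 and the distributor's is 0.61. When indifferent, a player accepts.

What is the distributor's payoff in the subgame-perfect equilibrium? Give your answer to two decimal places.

By backward induction:
Round 5 (the distributor proposes): rejection yields 0 for the studio; the distributor offers 0 and keeps 60.
Round 4 (the studio proposes): the distributor can get 60 next round, worth 0.61 × 60 = 36.6 now; the studio offers that and keeps 23.4.
Round 3 (the distributor proposes): the studio can get 23.4 next round, worth 0.4 × 23.4 = 9.36 now. The distributor offers 9.36 and keeps 60 − 9.36 = 50.64.
Round 2 (the studio proposes): the distributor can get 50.64 next round, worth 0.61 × 50.64 = 30.8904 now. The studio offers 30.8904 and keeps 60 − 30.8904 = 29.1096.
Round 1 (the distributor proposes): the studio can get 29.1096 next round, worth 0.4 × 29.1096 = 11.64384 now; the distributor offers that and keeps 48.35616.

48.36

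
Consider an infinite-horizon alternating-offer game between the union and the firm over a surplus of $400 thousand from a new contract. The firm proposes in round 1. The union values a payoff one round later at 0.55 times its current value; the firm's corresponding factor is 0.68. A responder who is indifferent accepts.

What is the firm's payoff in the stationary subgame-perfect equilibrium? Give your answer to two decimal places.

When the firm proposes, the union accepts any offer worth at least 0.55 times what the union would get by proposing next round; and vice versa.
This gives x = 400 − 0.55y and y = 400 − 0.68x, where x and y are each side's share when it proposes.
Hence (1 − 0.55·0.68)x = 400(1 − 0.55), i.e. 0.626·x = 180.
x ≈ 287.5399; the union's share is 400 − x ≈ 112.4601.

287.54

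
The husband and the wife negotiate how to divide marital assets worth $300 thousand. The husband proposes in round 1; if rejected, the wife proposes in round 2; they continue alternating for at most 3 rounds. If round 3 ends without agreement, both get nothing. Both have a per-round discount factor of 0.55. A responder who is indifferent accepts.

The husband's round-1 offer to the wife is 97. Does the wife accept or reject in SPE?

Accept

Work out the wife's continuation value if the offer is rejected.
Round 3 (the husband proposes): the wife will accept anything ≥ 0, so the husband offers 0 and keeps 300.
Round 2 (the wife proposes): the husband can get 300 next round, worth 0.55 × 300 = 165 now. The wife offers 165 and keeps 300 − 165 = 135.
So by rejecting in round 1, the wife gets 135 next round, worth 0.55 × 135 = 74.25 now.
Offer 97 ≥ 74.25, so the wife accepts.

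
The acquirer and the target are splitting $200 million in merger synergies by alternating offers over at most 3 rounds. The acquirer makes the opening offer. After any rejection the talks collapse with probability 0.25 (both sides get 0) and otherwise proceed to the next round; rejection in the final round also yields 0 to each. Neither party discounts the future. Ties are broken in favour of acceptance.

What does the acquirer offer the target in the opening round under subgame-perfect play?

Round 3 (the acquirer proposes): rejection yields 0 for the target; the acquirer offers 0 and keeps 200.
Round 2 (the target proposes): rejecting gives the acquirer an expected 0.75 × 200 = 150, so the target offers 150, keeping 50.
Round 1 (the acquirer proposes): rejecting gives the target an expected 0.75 × 50 = 37.5. The acquirer offers 37.5 and keeps 200 − 37.5 = 162.5.

37.5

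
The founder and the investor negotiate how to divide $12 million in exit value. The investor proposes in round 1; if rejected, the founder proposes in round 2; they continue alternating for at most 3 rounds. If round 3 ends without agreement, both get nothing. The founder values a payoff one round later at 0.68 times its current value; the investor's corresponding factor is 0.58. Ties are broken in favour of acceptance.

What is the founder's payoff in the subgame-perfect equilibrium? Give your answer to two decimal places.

3.43

Solve by backward induction from round 3.
Round 3 (the investor proposes): rejection yields 0 for the founder; the investor offers 0 and keeps 12.
Round 2 (the founder proposes): the investor can get 12 next round, worth 0.58 × 12 = 6.96 now; the founder offers that and keeps 5.04.
Round 1 (the investor proposes): the founder can get 5.04 next round, worth 0.68 × 5.04 = 3.4272 now, so the investor offers 3.4272, keeping 8.5728.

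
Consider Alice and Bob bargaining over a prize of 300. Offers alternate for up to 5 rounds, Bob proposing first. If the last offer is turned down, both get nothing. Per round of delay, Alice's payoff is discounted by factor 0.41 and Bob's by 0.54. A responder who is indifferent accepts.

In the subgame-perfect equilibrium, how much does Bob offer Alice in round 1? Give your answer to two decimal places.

Round 5 (Bob proposes): rejection yields 0 for Alice; Bob offers 0 and keeps 300.
Round 4 (Alice proposes): Bob can get 300 next round, worth 0.54 × 300 = 162 now. Alice offers 162 and keeps 300 − 162 = 138.
Round 3 (Bob proposes): Alice can get 138 next round, worth 0.41 × 138 = 56.58 now, so Bob offers 56.58, keeping 243.42.
Round 2 (Alice proposes): Bob can get 243.42 next round, worth 0.54 × 243.42 = 131.4468 now. Alice offers 131.4468 and keeps 300 − 131.4468 = 168.5532.
Round 1 (Bob proposes): Alice can get 168.5532 next round, worth 0.41 × 168.5532 = 69.106812 now, so Bob offers 69.106812, keeping 230.893188.

69.11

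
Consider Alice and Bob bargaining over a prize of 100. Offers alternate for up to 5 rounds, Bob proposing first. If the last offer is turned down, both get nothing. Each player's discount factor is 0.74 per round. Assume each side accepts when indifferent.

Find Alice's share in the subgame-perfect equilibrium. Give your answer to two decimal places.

29.78

Round 5 (Bob proposes): Alice will accept anything ≥ 0, so Bob offers 0 and keeps 100.
Round 4 (Alice proposes): Bob can get 100 next round, worth 0.74 × 100 = 74 now, so Alice offers 74, keeping 26.
Round 3 (Bob proposes): Alice can get 26 next round, worth 0.74 × 26 = 19.24 now. Bob offers 19.24 and keeps 100 − 19.24 = 80.76.
Round 2 (Alice proposes): Bob can get 80.76 next round, worth 0.74 × 80.76 = 59.7624 now, so Alice offers 59.7624, keeping 40.2376.
Round 1 (Bob proposes): Alice can get 40.2376 next round, worth 0.74 × 40.2376 = 29.775824 now; Bob offers that and keeps 70.224176.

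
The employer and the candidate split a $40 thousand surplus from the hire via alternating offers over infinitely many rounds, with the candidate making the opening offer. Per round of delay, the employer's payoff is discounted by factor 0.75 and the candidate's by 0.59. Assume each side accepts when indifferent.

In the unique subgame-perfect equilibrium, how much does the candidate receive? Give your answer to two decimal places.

Let x be the candidate's share when the candidate proposes and y be the employer's share when the employer proposes.
The employer accepts iff offered ≥ 0.75·y, so x = 40 − 0.75y. Symmetrically y = 40 − 0.59x.
Substituting: x = 40 − 0.75(40 − 0.59x), giving x(1 − 0.59·0.75) = 40(1 − 0.75).
So x = 40 × 0.25 / 0.5575 ≈ 17.9372, and the employer receives 40 − x ≈ 22.0628.

17.94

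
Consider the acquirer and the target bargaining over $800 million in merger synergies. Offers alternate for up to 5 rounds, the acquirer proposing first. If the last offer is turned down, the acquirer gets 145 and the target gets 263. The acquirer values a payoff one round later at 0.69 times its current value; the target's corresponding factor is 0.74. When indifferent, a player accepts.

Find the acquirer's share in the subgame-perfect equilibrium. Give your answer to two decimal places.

454.21

By backward induction:
Round 5 (the acquirer proposes): the target gets 263 if talks fail, so the acquirer offers 263 and keeps 537.
Round 4 (the target proposes): the acquirer can get 537 next round, worth 0.69 × 537 = 370.53 now; the target offers that and keeps 429.47.
Round 3 (the acquirer proposes): the target can get 429.47 next round, worth 0.74 × 429.47 = 317.8078 now, so the acquirer offers 317.8078, keeping 482.1922.
Round 2 (the target proposes): the acquirer can get 482.1922 next round, worth 0.69 × 482.1922 = 332.712618 now, so the target offers 332.712618, keeping 467.287382.
Round 1 (the acquirer proposes): the target can get 467.287382 next round, worth 0.74 × 467.287382 = 345.79266268 now; the acquirer offers that and keeps 454.20733732.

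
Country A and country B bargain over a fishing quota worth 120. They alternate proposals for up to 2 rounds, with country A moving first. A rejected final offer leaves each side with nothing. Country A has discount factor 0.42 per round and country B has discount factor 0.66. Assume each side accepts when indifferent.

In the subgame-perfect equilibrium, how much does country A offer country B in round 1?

By backward induction:
Round 2 (country B proposes): rejection yields 0 for country A; country B offers 0 and keeps 120.
Round 1 (country A proposes): country B can get 120 next round, worth 0.66 × 120 = 79.2 now. Country A offers 79.2 and keeps 120 − 79.2 = 40.8.

79.2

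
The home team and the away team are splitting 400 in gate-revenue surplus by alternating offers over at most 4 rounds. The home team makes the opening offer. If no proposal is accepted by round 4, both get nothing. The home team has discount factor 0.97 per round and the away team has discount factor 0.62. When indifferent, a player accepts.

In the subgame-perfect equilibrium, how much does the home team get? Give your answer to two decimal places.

Round 4 (the away team proposes): the home team will accept anything ≥ 0, so the away team offers 0 and keeps 400.
Round 3 (the home team proposes): the away team can get 400 next round, worth 0.62 × 400 = 248 now. The home team offers 248 and keeps 400 − 248 = 152.
Round 2 (the away team proposes): the home team can get 152 next round, worth 0.97 × 152 = 147.44 now. The away team offers 147.44 and keeps 400 − 147.44 = 252.56.
Round 1 (the home team proposes): the away team can get 252.56 next round, worth 0.62 × 252.56 = 156.5872 now, so the home team offers 156.5872, keeping 243.4128.

243.41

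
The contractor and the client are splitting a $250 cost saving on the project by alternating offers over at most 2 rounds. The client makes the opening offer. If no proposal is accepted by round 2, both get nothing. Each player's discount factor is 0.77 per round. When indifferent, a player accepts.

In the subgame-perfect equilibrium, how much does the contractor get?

192.5

Round 2 (the contractor proposes): rejection yields 0 for the client; the contractor offers 0 and keeps 250.
Round 1 (the client proposes): the contractor can get 250 next round, worth 0.77 × 250 = 192.5 now. The client offers 192.5 and keeps 250 − 192.5 = 57.5.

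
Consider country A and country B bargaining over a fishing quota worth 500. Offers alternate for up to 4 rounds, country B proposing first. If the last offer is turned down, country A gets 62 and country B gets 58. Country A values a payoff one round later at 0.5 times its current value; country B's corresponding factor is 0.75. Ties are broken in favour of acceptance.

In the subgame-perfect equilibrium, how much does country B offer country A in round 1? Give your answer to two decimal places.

145.38

Round 4 (country A proposes): country B gets 58 if talks fail, so country A offers 58 and keeps 442.
Round 3 (country B proposes): country A can get 442 next round, worth 0.5 × 442 = 221 now, so country B offers 221, keeping 279.
Round 2 (country A proposes): country B can get 279 next round, worth 0.75 × 279 = 209.25 now; country A offers that and keeps 290.75.
Round 1 (country B proposes): country A can get 290.75 next round, worth 0.5 × 290.75 = 145.375 now; country B offers that and keeps 354.625.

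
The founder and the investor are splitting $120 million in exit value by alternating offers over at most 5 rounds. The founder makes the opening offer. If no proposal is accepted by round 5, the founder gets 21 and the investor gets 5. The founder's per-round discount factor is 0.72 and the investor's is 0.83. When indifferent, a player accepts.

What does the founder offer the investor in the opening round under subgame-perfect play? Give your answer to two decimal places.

Solve by backward induction from round 5.
Round 5 (the founder proposes): the investor gets 5 if talks fail, so the founder offers 5 and keeps 115.
Round 4 (the investor proposes): the founder can get 115 next round, worth 0.72 × 115 = 82.8 now; the investor offers that and keeps 37.2.
Round 3 (the founder proposes): the investor can get 37.2 next round, worth 0.83 × 37.2 = 30.876 now; the founder offers that and keeps 89.124.
Round 2 (the investor proposes): the founder can get 89.124 next round, worth 0.72 × 89.124 = 64.16928 now, so the investor offers 64.16928, keeping 55.83072.
Round 1 (the founder proposes): the investor can get 55.83072 next round, worth 0.83 × 55.83072 = 46.3394976 now; the founder offers that and keeps 73.6605024.

46.34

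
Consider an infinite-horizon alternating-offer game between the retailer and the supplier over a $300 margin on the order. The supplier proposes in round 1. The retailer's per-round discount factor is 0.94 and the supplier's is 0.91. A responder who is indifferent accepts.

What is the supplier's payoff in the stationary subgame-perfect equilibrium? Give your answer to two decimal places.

When the supplier proposes, the retailer accepts any offer worth at least 0.94 times what the retailer would get by proposing next round; and vice versa.
This gives x = 300 − 0.94y and y = 300 − 0.91x, where x and y are each side's share when it proposes.
Hence (1 − 0.94·0.91)x = 300(1 − 0.94), i.e. 0.1446·x = 18.
x ≈ 124.4813; the retailer's share is 300 − x ≈ 175.5187.

124.48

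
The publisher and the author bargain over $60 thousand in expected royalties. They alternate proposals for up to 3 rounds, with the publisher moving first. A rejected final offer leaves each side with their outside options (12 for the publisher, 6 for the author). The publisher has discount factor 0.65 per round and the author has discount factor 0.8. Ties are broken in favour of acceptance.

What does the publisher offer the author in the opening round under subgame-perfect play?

Solve by backward induction from round 3.
Round 3 (the publisher proposes): the author gets 6 if talks fail, so the publisher offers 6 and keeps 54.
Round 2 (the author proposes): the publisher can get 54 next round, worth 0.65 × 54 = 35.1 now, so the author offers 35.1, keeping 24.9.
Round 1 (the publisher proposes): the author can get 24.9 next round, worth 0.8 × 24.9 = 19.92 now; the publisher offers that and keeps 40.08.

19.92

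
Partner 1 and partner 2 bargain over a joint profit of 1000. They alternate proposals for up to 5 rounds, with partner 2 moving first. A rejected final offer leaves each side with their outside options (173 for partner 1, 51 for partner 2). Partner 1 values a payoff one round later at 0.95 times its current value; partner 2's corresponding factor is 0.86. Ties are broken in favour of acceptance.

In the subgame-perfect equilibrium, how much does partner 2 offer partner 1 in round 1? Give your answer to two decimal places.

357.14

Round 5 (partner 2 proposes): partner 1 gets 173 if talks fail, so partner 2 offers 173 and keeps 827.
Round 4 (partner 1 proposes): partner 2 can get 827 next round, worth 0.86 × 827 = 711.22 now, so partner 1 offers 711.22, keeping 288.78.
Round 3 (partner 2 proposes): partner 1 can get 288.78 next round, worth 0.95 × 288.78 = 274.341 now; partner 2 offers that and keeps 725.659.
Round 2 (partner 1 proposes): partner 2 can get 725.659 next round, worth 0.86 × 725.659 = 624.06674 now. Partner 1 offers 624.06674 and keeps 1000 − 624.06674 = 375.93326.
Round 1 (partner 2 proposes): partner 1 can get 375.93326 next round, worth 0.95 × 375.93326 = 357.136597 now, so partner 2 offers 357.136597, keeping 642.863403.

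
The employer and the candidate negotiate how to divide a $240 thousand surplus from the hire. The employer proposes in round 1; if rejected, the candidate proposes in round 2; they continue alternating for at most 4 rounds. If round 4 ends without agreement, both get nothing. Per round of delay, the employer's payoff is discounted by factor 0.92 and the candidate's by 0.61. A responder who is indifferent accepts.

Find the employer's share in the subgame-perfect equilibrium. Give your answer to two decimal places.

146.13

Round 4 (the candidate proposes): the employer will accept anything ≥ 0, so the candidate offers 0 and keeps 240.
Round 3 (the employer proposes): the candidate can get 240 next round, worth 0.61 × 240 = 146.4 now, so the employer offers 146.4, keeping 93.6.
Round 2 (the candidate proposes): the employer can get 93.6 next round, worth 0.92 × 93.6 = 86.112 now. The candidate offers 86.112 and keeps 240 − 86.112 = 153.888.
Round 1 (the employer proposes): the candidate can get 153.888 next round, worth 0.61 × 153.888 = 93.87168 now; the employer offers that and keeps 146.12832.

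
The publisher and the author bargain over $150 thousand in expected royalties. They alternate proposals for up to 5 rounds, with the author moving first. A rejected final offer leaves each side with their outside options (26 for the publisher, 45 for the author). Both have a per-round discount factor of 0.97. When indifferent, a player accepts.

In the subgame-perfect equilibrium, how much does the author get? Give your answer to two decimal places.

Work backward from the last round.
Round 5 (the author proposes): the publisher gets 26 if talks fail, so the author offers 26 and keeps 124.
Round 4 (the publisher proposes): the author can get 124 next round, worth 0.97 × 124 = 120.28 now, so the publisher offers 120.28, keeping 29.72.
Round 3 (the author proposes): the publisher can get 29.72 next round, worth 0.97 × 29.72 = 28.8284 now. The author offers 28.8284 and keeps 150 − 28.8284 = 121.1716.
Round 2 (the publisher proposes): the author can get 121.1716 next round, worth 0.97 × 121.1716 = 117.536452 now; the publisher offers that and keeps 32.463548.
Round 1 (the author proposes): the publisher can get 32.463548 next round, worth 0.97 × 32.463548 = 31.48964156 now; the author offers that and keeps 118.51035844.

118.51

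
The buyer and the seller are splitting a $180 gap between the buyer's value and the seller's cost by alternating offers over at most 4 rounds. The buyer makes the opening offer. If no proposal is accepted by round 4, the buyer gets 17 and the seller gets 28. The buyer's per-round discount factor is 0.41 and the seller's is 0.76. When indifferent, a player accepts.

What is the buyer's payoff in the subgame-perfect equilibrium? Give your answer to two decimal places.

60.69

Round 4 (the seller proposes): the buyer gets 17 if talks fail, so the seller offers 17 and keeps 163.
Round 3 (the buyer proposes): the seller can get 163 next round, worth 0.76 × 163 = 123.88 now, so the buyer offers 123.88, keeping 56.12.
Round 2 (the seller proposes): the buyer can get 56.12 next round, worth 0.41 × 56.12 = 23.0092 now, so the seller offers 23.0092, keeping 156.9908.
Round 1 (the buyer proposes): the seller can get 156.9908 next round, worth 0.76 × 156.9908 = 119.313008 now. The buyer offers 119.313008 and keeps 180 − 119.313008 = 60.686992.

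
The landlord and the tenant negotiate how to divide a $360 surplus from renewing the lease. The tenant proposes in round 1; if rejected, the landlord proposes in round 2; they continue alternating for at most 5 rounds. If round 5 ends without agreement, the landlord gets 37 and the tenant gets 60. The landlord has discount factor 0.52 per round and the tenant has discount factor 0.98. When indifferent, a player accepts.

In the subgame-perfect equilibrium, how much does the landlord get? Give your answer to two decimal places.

15.26

Round 5 (the tenant proposes): the landlord gets 37 if talks fail, so the tenant offers 37 and keeps 323.
Round 4 (the landlord proposes): the tenant can get 323 next round, worth 0.98 × 323 = 316.54 now; the landlord offers that and keeps 43.46.
Round 3 (the tenant proposes): the landlord can get 43.46 next round, worth 0.52 × 43.46 = 22.5992 now; the tenant offers that and keeps 337.4008.
Round 2 (the landlord proposes): the tenant can get 337.4008 next round, worth 0.98 × 337.4008 = 330.652784 now; the landlord offers that and keeps 29.347216.
Round 1 (the tenant proposes): the landlord can get 29.347216 next round, worth 0.52 × 29.347216 = 15.26055232 now. The tenant offers 15.26055232 and keeps 360 − 15.26055232 = 344.73944768.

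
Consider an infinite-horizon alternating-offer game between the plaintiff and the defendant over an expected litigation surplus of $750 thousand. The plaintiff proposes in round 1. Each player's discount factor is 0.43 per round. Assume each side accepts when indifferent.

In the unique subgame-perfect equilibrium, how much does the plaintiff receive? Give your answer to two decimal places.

In a stationary SPE each proposer offers the other exactly their discounted continuation value.
If the plaintiff keeps x when proposing and the defendant keeps y when proposing, then x = 750 − 0.43y and y = 750 − 0.43x.
Solving: x = 750(1 − 0.43) / (1 − 0.43·0.43) = 427.5 / 0.8151 ≈ 524.4755.
The defendant gets 750 − 524.4755 ≈ 225.5245.

524.48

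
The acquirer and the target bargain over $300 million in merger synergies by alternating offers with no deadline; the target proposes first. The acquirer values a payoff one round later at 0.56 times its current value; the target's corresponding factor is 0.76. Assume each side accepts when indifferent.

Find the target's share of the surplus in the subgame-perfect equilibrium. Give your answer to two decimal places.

229.81

Let x be the target's share when the target proposes and y be the acquirer's share when the acquirer proposes.
The acquirer accepts iff offered ≥ 0.56·y, so x = 300 − 0.56y. Symmetrically y = 300 − 0.76x.
Substituting: x = 300 − 0.56(300 − 0.76x), giving x(1 − 0.76·0.56) = 300(1 − 0.56).
So x = 300 × 0.44 / 0.5744 ≈ 229.8050, and the acquirer receives 300 − x ≈ 70.1950.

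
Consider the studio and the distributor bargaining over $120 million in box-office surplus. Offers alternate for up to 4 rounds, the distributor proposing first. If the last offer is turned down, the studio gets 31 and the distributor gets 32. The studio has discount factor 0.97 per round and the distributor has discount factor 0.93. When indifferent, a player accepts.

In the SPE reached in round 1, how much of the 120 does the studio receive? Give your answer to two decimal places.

85.15

Solve by backward induction from round 4.
Round 4 (the studio proposes): the distributor gets 32 if talks fail, so the studio offers 32 and keeps 88.
Round 3 (the distributor proposes): the studio can get 88 next round, worth 0.97 × 88 = 85.36 now; the distributor offers that and keeps 34.64.
Round 2 (the studio proposes): the distributor can get 34.64 next round, worth 0.93 × 34.64 = 32.2152 now, so the studio offers 32.2152, keeping 87.7848.
Round 1 (the distributor proposes): the studio can get 87.7848 next round, worth 0.97 × 87.7848 = 85.151256 now; the distributor offers that and keeps 34.848744.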